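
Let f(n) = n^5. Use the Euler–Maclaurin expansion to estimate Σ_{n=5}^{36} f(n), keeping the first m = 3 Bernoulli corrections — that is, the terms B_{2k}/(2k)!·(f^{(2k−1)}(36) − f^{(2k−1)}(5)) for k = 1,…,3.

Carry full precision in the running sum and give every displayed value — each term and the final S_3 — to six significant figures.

S_3 ≈ 3.93729e+08

∫_5^36 x^5 dx evaluates to 3.62794e+08.
Endpoint term: (f(5) + f(36))/2 = (3125.00 + 6.04662e+07)/2 = 3.02347e+07.
Integral + boundary = 3.93029e+08.
Correction k=1: B_{2}/2! · (f^{(1)}(36) − f^{(1)}(5)) = 1/12 · (8.39808e+06 − 3125.00) = 699580.
After k=1: 3.93729e+08.
Correction k=2: B_{4}/4! · (f^{(3)}(36) − f^{(3)}(5)) = −1/720 · (77760.0 − 1500.00) = -105.917.
After k=2: 3.93729e+08.
Correction k=3: B_{6}/6! · (f^{(5)}(36) − f^{(5)}(5)) = 1/30240 · (120.000 − 120.000) = 0.00000.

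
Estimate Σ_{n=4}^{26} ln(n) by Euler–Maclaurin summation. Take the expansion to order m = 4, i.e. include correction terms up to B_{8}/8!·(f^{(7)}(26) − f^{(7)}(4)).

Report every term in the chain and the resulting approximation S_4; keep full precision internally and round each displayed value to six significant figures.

S_4 ≈ 59.4699

∫_4^26 ln(x) dx evaluates to 57.1653.
Boundary: ½(f(4) + f(26)) = ½(1.38629 + 3.25810) = 2.32220.
Integral + boundary = 59.4875.
k=1: B_{2}/(2)! × [f^{(1)}(26) − f^{(1)}(4)] = 1/12 × (0.0384615 − 0.250000) = -0.0176282.
Partial sum through k=1: 59.4699.
k=2: B_{4}/(4)! × [f^{(3)}(26) − f^{(3)}(4)] = −1/720 × (0.000113792 − 0.0312500) = 4.32447e-05.
Partial sum through k=2: 59.4699.
k=3: B_{6}/(6)! × [f^{(5)}(26) − f^{(5)}(4)] = 1/30240 × (2.01997e-06 − 0.0234375) = -7.74983e-07.
Partial sum through k=3: 59.4699.
k=4: B_{8}/(8)! × [f^{(7)}(26) − f^{(7)}(4)] = −1/1209600 × (8.96436e-08 − 0.0439453) = 3.63304e-08.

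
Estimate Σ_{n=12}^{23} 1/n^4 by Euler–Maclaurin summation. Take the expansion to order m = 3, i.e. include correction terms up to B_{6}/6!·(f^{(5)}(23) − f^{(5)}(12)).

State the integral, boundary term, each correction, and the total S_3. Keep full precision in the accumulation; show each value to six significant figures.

S_3 ≈ 0.000192687

∫_12^23 1/x^4 dx evaluates to 0.000165505.
½[f(12) + f(23)] = ½[4.82253e-05 + 3.57346e-06] = 2.58994e-05.
Integral + boundary = 0.000191404.
Correction k=1: B_{2}/2! · (f^{(1)}(23) − f^{(1)}(12)) = 1/12 · (-6.21471e-07 − (-1.60751e-05)) = 1.28780e-06.
After k=1: 0.000192692.
Correction k=2: B_{4}/4! · (f^{(3)}(23) − f^{(3)}(12)) = −1/720 · (-3.52441e-08 − (-3.34898e-06)) = -4.60241e-09.
After k=2: 0.000192687.
Correction k=3: B_{6}/6! · (f^{(5)}(23) − f^{(5)}(12)) = 1/30240 · (-3.73094e-09 − (-1.30238e-06)) = 4.29448e-11.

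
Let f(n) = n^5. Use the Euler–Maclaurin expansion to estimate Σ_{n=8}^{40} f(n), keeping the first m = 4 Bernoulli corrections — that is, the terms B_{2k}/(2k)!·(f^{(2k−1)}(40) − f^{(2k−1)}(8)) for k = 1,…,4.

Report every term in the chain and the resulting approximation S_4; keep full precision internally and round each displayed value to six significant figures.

S_4 ≈ 7.34904e+08

Integral: ∫_8^40 x^5 dx = 6.82623e+08.
½[f(8) + f(40)] = ½[32768.0 + 1.02400e+08] = 5.12164e+07.
So far: 7.33839e+08.
Order-1 term: 1/12 · (1.28000e+07 − 20480.0) = 1.06496e+06.
Running total after k=1: 7.34904e+08.
Order-2 term: −1/720 · (96000.0 − 3840.00) = -128.000.
Running total after k=2: 7.34904e+08.
Order-3 term: 1/30240 · (120.000 − 120.000) = 0.00000.
Running total after k=3: 7.34904e+08.
Order-4 term: −1/1209600 · (0.00000 − 0.00000) = 0.00000.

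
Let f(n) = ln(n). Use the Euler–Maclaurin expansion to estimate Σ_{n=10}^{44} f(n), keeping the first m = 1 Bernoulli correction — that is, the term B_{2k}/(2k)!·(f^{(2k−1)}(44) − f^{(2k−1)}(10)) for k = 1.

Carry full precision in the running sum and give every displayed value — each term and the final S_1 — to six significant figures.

∫_10^44 ln(x) dx evaluates to 109.478.
½[f(10) + f(44)] = ½[2.30259 + 3.78419] = 3.04339.
Integral + boundary = 112.522.
Order-1 term: 1/12 · (0.0227273 − 0.100000) = -0.00643939.

S_1 ≈ 112.515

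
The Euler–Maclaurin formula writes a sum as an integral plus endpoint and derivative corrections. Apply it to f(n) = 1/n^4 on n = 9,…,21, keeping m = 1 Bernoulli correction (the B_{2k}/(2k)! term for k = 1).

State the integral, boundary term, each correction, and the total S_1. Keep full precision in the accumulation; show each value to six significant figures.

S_1 ≈ 0.000505596

The integral term ∫_9^21 1/x^4 dx = 0.000421254.
Boundary: ½(f(9) + f(21)) = ½(0.000152416 + 5.14189e-06) = 7.87788e-05.
So far: 0.000500033.
Correction k=1: B_{2}/2! · (f^{(1)}(21) − f^{(1)}(9)) = 1/12 · (-9.79408e-07 − (-6.77404e-05)) = 5.56341e-06.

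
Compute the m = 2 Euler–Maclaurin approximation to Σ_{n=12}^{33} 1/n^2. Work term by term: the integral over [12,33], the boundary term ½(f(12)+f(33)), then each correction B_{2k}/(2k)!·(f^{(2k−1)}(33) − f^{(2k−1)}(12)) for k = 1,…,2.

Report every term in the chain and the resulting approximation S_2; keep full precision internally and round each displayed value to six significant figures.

S_2 ≈ 0.0570533

∫_12^33 1/x^2 dx evaluates to 0.0530303.
Endpoint term: (f(12) + f(33))/2 = (0.00694444 + 0.000918274)/2 = 0.00393136.
So far: 0.0569617.
Order-1 term: 1/12 · (-5.56529e-05 − (-0.00115741)) = 9.18129e-05.
Partial sum through k=1: 0.0570535.
Order-2 term: −1/720 · (-6.13256e-07 − (-9.64506e-05)) = -1.33107e-07.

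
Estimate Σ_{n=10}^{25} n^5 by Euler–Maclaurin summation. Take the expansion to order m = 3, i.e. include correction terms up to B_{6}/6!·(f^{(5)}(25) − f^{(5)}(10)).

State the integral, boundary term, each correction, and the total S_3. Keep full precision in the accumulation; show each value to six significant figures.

S_3 ≈ 4.56148e+07

The integral term ∫_10^25 x^5 dx = 4.05234e+07.
Boundary: ½(f(10) + f(25)) = ½(100000 + 9.76562e+06) = 4.93281e+06.
Integral + boundary = 4.54562e+07.
Correction k=1: B_{2}/2! · (f^{(1)}(25) − f^{(1)}(10)) = 1/12 · (1.95312e+06 − 50000.0) = 158594.
Running total after k=1: 4.56148e+07.
Correction k=2: B_{4}/4! · (f^{(3)}(25) − f^{(3)}(10)) = −1/720 · (37500.0 − 6000.00) = -43.7500.
Running total after k=2: 4.56148e+07.
Correction k=3: B_{6}/6! · (f^{(5)}(25) − f^{(5)}(10)) = 1/30240 · (120.000 − 120.000) = 0.00000.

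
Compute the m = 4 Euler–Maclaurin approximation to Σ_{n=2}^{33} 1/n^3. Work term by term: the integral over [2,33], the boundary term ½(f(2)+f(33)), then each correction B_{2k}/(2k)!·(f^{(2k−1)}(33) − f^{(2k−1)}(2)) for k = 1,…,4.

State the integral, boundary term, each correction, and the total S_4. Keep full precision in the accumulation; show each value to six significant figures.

S_4 ≈ 0.201557

The integral term ∫_2^33 1/x^3 dx = 0.124541.
Endpoint term: (f(2) + f(33))/2 = (0.125000 + 2.78265e-05)/2 = 0.0625139.
Running total after boundary: 0.187055.
k=1: B_{2}/(2)! × [f^{(1)}(33) − f^{(1)}(2)] = 1/12 × (-2.52968e-06 − (-0.187500)) = 0.0156248.
After k=1: 0.202680.
k=2: B_{4}/(4)! × [f^{(3)}(33) − f^{(3)}(2)] = −1/720 × (-4.64588e-08 − (-0.937500)) = -0.00130208.
After k=2: 0.201377.
k=3: B_{6}/(6)! × [f^{(5)}(33) − f^{(5)}(2)] = 1/30240 × (-1.79180e-09 − (-9.84375)) = 0.000325521.
After k=3: 0.201703.
k=4: B_{8}/(8)! × [f^{(7)}(33) − f^{(7)}(2)] = −1/1209600 × (-1.18466e-10 − (-177.188)) = -0.000146484.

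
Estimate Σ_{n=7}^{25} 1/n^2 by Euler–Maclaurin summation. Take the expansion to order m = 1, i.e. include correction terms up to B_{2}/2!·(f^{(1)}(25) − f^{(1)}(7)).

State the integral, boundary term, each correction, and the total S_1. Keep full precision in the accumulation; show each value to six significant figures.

S_1 ≈ 0.114336

The integral term ∫_7^25 1/x^2 dx = 0.102857.
½[f(7) + f(25)] = ½[0.0204082 + 0.00160000] = 0.0110041.
Running total after boundary: 0.113861.
Order-1 term: 1/12 · (-0.000128000 − (-0.00583090)) = 0.000475242.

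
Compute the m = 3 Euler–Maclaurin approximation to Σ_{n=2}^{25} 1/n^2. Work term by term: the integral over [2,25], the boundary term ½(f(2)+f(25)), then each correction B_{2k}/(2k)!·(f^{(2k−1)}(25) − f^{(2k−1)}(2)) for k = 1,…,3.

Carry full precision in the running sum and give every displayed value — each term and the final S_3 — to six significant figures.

∫_2^25 1/x^2 dx evaluates to 0.460000.
½[f(2) + f(25)] = ½[0.250000 + 0.00160000] = 0.125800.
So far: 0.585800.
Correction k=1: B_{2}/2! · (f^{(1)}(25) − f^{(1)}(2)) = 1/12 · (-0.000128000 − (-0.250000)) = 0.0208227.
Partial sum through k=1: 0.606623.
Correction k=2: B_{4}/4! · (f^{(3)}(25) − f^{(3)}(2)) = −1/720 · (-2.45760e-06 − (-0.750000)) = -0.00104166.
Partial sum through k=2: 0.605581.
Correction k=3: B_{6}/6! · (f^{(5)}(25) − f^{(5)}(2)) = 1/30240 · (-1.17965e-07 − (-5.62500)) = 0.000186012.

S_3 ≈ 0.605767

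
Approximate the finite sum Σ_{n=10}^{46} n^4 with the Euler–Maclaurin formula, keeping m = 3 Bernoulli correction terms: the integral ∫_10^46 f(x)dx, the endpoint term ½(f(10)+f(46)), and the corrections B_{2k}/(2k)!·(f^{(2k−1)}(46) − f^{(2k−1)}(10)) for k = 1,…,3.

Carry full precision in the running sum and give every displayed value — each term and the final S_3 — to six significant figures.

∫_10^46 x^4 dx evaluates to 4.11726e+07.
Endpoint term: (f(10) + f(46))/2 = (10000.0 + 4.47746e+06)/2 = 2.24373e+06.
Integral + boundary = 4.34163e+07.
Correction k=1: B_{2}/2! · (f^{(1)}(46) − f^{(1)}(10)) = 1/12 · (389344 − 4000.00) = 32112.0.
After k=1: 4.34484e+07.
Correction k=2: B_{4}/4! · (f^{(3)}(46) − f^{(3)}(10)) = −1/720 · (1104.00 − 240.000) = -1.20000.
After k=2: 4.34484e+07.
Correction k=3: B_{6}/6! · (f^{(5)}(46) − f^{(5)}(10)) = 1/30240 · (0.00000 − 0.00000) = 0.00000.

S_3 ≈ 4.34484e+07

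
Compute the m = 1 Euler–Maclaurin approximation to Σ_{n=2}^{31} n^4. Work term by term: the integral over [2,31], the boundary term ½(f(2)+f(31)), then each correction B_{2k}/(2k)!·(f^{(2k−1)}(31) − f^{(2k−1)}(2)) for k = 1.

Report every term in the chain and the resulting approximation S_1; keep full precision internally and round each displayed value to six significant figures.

Integral: ∫_2^31 x^4 dx = 5.72582e+06.
½[f(2) + f(31)] = ½[16.0000 + 923521] = 461768.
Running total after boundary: 6.18759e+06.
k=1: B_{2}/(2)! × [f^{(1)}(31) − f^{(1)}(2)] = 1/12 × (119164 − 32.0000) = 9927.67.

S_1 ≈ 6.19752e+06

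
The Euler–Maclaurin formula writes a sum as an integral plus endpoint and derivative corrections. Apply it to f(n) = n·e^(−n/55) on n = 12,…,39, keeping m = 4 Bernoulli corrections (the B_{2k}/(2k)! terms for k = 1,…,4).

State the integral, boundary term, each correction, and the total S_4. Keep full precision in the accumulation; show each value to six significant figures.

S_4 ≈ 432.930

Integral: ∫_12^39 x·e^(−x/55) dx = 418.551.
Boundary: ½(f(12) + f(39)) = ½(9.64775 + 19.1916) = 14.4197.
Running total after boundary: 432.971.
Correction k=1: B_{2}/2! · (f^{(1)}(39) − f^{(1)}(12)) = 1/12 · (0.143154 − 0.628566) = -0.0404510.
Partial sum through k=1: 432.930.
Correction k=2: B_{4}/4! · (f^{(3)}(39) − f^{(3)}(12)) = −1/720 · (0.000372673 − 0.000739347) = 5.09269e-07.
Partial sum through k=2: 432.930.
Correction k=3: B_{6}/6! · (f^{(5)}(39) − f^{(5)}(12)) = 1/30240 · (2.30751e-07 − 4.20133e-07) = -6.26263e-12.
Partial sum through k=3: 432.930.
Correction k=4: B_{8}/8! · (f^{(7)}(39) − f^{(7)}(12)) = −1/1209600 · (1.11836e-10 − 1.96977e-10) = 7.03872e-17.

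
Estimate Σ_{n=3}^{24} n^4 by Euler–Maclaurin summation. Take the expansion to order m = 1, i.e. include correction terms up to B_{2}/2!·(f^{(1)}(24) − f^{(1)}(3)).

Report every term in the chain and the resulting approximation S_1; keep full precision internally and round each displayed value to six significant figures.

S_1 ≈ 1.76300e+06

The integral term ∫_3^24 x^4 dx = 1.59248e+06.
Boundary: ½(f(3) + f(24)) = ½(81.0000 + 331776) = 165928.
Running total after boundary: 1.75840e+06.
k=1: B_{2}/(2)! × [f^{(1)}(24) − f^{(1)}(3)] = 1/12 × (55296.0 − 108.000) = 4599.00.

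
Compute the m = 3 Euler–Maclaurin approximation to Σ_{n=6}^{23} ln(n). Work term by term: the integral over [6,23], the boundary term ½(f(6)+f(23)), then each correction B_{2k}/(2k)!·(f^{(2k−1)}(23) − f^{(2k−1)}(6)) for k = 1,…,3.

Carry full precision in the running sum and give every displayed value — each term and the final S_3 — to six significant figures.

S_3 ≈ 46.8192

∫_6^23 ln(x) dx evaluates to 44.3658.
Boundary: ½(f(6) + f(23)) = ½(1.79176 + 3.13549) = 2.46363.
Running total after boundary: 46.8294.
k=1: B_{2}/(2)! × [f^{(1)}(23) − f^{(1)}(6)] = 1/12 × (0.0434783 − 0.166667) = -0.0102657.
Running total after k=1: 46.8192.
k=2: B_{4}/(4)! × [f^{(3)}(23) − f^{(3)}(6)] = −1/720 × (0.000164379 − 0.00925926) = 1.26318e-05.
Running total after k=2: 46.8192.
k=3: B_{6}/(6)! × [f^{(5)}(23) − f^{(5)}(6)] = 1/30240 × (3.72883e-06 − 0.00308642) = -1.01941e-07.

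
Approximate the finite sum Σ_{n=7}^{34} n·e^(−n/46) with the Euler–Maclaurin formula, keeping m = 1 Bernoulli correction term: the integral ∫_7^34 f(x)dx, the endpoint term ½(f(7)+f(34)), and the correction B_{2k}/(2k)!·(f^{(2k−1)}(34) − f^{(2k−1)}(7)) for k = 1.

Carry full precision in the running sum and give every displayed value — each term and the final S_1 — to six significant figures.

S_1 ≈ 347.616

Integral: ∫_7^34 x·e^(−x/46) dx = 336.543.
Boundary: ½(f(7) + f(34)) = ½(6.01187 + 16.2360) = 11.1239.
So far: 347.667.
k=1: B_{2}/(2)! × [f^{(1)}(34) − f^{(1)}(7)] = 1/12 × (0.124573 − 0.728146) = -0.0502978.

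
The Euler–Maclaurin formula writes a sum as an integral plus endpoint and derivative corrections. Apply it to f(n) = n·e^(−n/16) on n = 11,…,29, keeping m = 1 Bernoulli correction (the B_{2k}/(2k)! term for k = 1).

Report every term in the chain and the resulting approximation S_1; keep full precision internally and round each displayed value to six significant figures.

S_1 ≈ 104.795

Integral: ∫_11^29 x·e^(−x/16) dx = 99.6865.
Boundary: ½(f(11) + f(29)) = ½(5.53115 + 4.73412) = 5.13263.
Integral + boundary = 104.819.
Order-1 term: 1/12 · (-0.132637 − 0.157135) = -0.0241477.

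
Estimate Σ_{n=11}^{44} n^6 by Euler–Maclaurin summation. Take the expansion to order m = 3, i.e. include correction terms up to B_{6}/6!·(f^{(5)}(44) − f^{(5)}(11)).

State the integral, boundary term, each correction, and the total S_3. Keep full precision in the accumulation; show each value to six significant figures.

∫_11^44 x^6 dx evaluates to 4.56083e+10.
Endpoint term: (f(11) + f(44))/2 = (1.77156e+06 + 7.25631e+09)/2 = 3.62904e+09.
So far: 4.92374e+10.
Correction k=1: B_{2}/2! · (f^{(1)}(44) − f^{(1)}(11)) = 1/12 · (9.89497e+08 − 966306) = 8.23776e+07.
After k=1: 4.93198e+10.
Correction k=2: B_{4}/4! · (f^{(3)}(44) − f^{(3)}(11)) = −1/720 · (1.02221e+07 − 159720) = -13975.5.
After k=2: 4.93197e+10.
Correction k=3: B_{6}/6! · (f^{(5)}(44) − f^{(5)}(11)) = 1/30240 · (31680.0 − 7920.00) = 0.785714.

S_3 ≈ 4.93197e+10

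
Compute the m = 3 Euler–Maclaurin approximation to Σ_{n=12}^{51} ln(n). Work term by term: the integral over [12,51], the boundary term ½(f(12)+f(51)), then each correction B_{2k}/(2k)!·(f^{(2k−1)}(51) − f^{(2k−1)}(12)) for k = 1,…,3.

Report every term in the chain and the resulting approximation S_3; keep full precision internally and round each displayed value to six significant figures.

S_3 ≈ 134.907

∫_12^51 ln(x) dx evaluates to 131.704.
Boundary: ½(f(12) + f(51)) = ½(2.48491 + 3.93183) = 3.20837.
So far: 134.913.
Order-1 term: 1/12 · (0.0196078 − 0.0833333) = -0.00531046.
After k=1: 134.907.
Order-2 term: −1/720 · (1.50772e-05 − 0.00115741) = 1.58657e-06.
After k=2: 134.907.
Order-3 term: 1/30240 · (6.95601e-08 − 9.64506e-05) = -3.18720e-09.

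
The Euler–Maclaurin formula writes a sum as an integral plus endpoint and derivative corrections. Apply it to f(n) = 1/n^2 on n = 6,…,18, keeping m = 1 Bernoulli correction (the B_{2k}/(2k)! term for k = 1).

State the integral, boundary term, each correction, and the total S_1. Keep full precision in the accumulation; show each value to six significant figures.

S_1 ≈ 0.127286

Integral: ∫_6^18 1/x^2 dx = 0.111111.
Boundary: ½(f(6) + f(18)) = ½(0.0277778 + 0.00308642) = 0.0154321.
Integral + boundary = 0.126543.
Order-1 term: 1/12 · (-0.000342936 − (-0.00925926)) = 0.000743027.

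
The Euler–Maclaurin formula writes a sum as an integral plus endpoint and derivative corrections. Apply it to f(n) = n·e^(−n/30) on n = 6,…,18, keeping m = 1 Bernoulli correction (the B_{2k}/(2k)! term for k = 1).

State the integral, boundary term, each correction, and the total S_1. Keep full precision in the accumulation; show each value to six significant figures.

S_1 ≈ 101.300

The integral term ∫_6^18 x·e^(−x/30) dx = 93.9405.
½[f(6) + f(18)] = ½[4.91238 + 9.87861] = 7.39550.
So far: 101.336.
Correction k=1: B_{2}/2! · (f^{(1)}(18) − f^{(1)}(6)) = 1/12 · (0.219525 − 0.654985) = -0.0362883.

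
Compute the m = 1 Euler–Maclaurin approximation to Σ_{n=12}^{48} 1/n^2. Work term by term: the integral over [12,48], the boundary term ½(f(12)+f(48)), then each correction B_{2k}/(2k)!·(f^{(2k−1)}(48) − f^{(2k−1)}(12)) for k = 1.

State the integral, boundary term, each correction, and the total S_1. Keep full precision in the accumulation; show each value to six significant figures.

∫_12^48 1/x^2 dx evaluates to 0.0625000.
½[f(12) + f(48)] = ½[0.00694444 + 0.000434028] = 0.00368924.
Integral + boundary = 0.0661892.
Correction k=1: B_{2}/2! · (f^{(1)}(48) − f^{(1)}(12)) = 1/12 · (-1.80845e-05 − (-0.00115741)) = 9.49436e-05.

S_1 ≈ 0.0662842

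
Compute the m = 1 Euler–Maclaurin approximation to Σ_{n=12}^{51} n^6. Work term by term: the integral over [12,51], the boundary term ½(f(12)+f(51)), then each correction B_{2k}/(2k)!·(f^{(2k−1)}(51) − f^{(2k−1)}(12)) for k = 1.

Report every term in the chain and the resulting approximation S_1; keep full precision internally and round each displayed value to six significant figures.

∫_12^51 x^6 dx evaluates to 1.28196e+11.
Endpoint term: (f(12) + f(51))/2 = (2.98598e+06 + 1.75963e+10)/2 = 8.79964e+09.
So far: 1.36996e+11.
Order-1 term: 1/12 · (2.07015e+09 − 1.49299e+06) = 1.72388e+08.

S_1 ≈ 1.37168e+11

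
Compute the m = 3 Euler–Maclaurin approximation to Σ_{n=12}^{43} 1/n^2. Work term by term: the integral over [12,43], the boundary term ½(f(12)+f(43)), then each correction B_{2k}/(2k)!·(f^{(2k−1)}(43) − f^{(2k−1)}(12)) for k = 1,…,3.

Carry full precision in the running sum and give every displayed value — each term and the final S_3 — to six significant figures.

S_3 ≈ 0.0639144

∫_12^43 1/x^2 dx evaluates to 0.0600775.
Endpoint term: (f(12) + f(43))/2 = (0.00694444 + 0.000540833)/2 = 0.00374264.
Integral + boundary = 0.0638202.
k=1: B_{2}/(2)! × [f^{(1)}(43) − f^{(1)}(12)] = 1/12 × (-2.51550e-05 − (-0.00115741)) = 9.43544e-05.
After k=1: 0.0639145.
k=2: B_{4}/(4)! × [f^{(3)}(43) − f^{(3)}(12)] = −1/720 × (-1.63256e-07 − (-9.64506e-05)) = -1.33732e-07.
After k=2: 0.0639144.
k=3: B_{6}/(6)! × [f^{(5)}(43) − f^{(5)}(12)] = 1/30240 × (-2.64883e-09 − (-2.00939e-05)) = 6.64393e-10.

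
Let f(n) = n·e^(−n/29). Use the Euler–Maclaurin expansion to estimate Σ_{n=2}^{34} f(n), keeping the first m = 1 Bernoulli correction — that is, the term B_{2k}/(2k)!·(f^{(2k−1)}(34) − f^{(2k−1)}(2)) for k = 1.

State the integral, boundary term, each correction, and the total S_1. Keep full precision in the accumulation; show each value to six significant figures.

Integral: ∫_2^34 x·e^(−x/29) dx = 273.416.
½[f(2) + f(34)] = ½[1.86672 + 10.5270] = 6.19688.
So far: 279.613.
k=1: B_{2}/(2)! × [f^{(1)}(34) − f^{(1)}(2)] = 1/12 × (-0.0533825 − 0.868989) = -0.0768643.

S_1 ≈ 279.536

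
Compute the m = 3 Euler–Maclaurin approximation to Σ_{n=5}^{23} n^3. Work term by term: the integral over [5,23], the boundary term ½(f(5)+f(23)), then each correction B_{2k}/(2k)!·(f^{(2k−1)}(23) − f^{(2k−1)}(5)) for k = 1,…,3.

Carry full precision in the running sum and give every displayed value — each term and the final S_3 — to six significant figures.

∫_5^23 x^3 dx evaluates to 69804.0.
Endpoint term: (f(5) + f(23))/2 = (125.000 + 12167.0)/2 = 6146.00.
Running total after boundary: 75950.0.
Order-1 term: 1/12 · (1587.00 − 75.0000) = 126.000.
Running total after k=1: 76076.0.
Order-2 term: −1/720 · (6.00000 − 6.00000) = 0.00000.
Running total after k=2: 76076.0.
Order-3 term: 1/30240 · (0.00000 − 0.00000) = 0.00000.

S_3 ≈ 76076.0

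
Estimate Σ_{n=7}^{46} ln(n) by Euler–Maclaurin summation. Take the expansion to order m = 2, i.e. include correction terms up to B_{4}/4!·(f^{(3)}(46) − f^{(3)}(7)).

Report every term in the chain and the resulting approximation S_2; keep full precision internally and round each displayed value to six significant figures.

S_2 ≈ 126.373

Integral: ∫_7^46 ln(x) dx = 123.496.
Endpoint term: (f(7) + f(46))/2 = (1.94591 + 3.82864)/2 = 2.88728.
Integral + boundary = 126.383.
Correction k=1: B_{2}/2! · (f^{(1)}(46) − f^{(1)}(7)) = 1/12 · (0.0217391 − 0.142857) = -0.0100932.
Partial sum through k=1: 126.373.
Correction k=2: B_{4}/4! · (f^{(3)}(46) − f^{(3)}(7)) = −1/720 · (2.05474e-05 − 0.00583090) = 8.06994e-06.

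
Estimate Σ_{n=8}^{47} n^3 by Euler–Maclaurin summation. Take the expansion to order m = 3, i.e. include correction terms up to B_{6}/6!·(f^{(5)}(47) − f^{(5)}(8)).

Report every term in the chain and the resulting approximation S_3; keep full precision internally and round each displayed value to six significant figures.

S_3 ≈ 1.27160e+06

Integral: ∫_8^47 x^3 dx = 1.21890e+06.
½[f(8) + f(47)] = ½[512.000 + 103823] = 52167.5.
Integral + boundary = 1.27106e+06.
Correction k=1: B_{2}/2! · (f^{(1)}(47) − f^{(1)}(8)) = 1/12 · (6627.00 − 192.000) = 536.250.
Partial sum through k=1: 1.27160e+06.
Correction k=2: B_{4}/4! · (f^{(3)}(47) − f^{(3)}(8)) = −1/720 · (6.00000 − 6.00000) = 0.00000.
Partial sum through k=2: 1.27160e+06.
Correction k=3: B_{6}/6! · (f^{(5)}(47) − f^{(5)}(8)) = 1/30240 · (0.00000 − 0.00000) = 0.00000.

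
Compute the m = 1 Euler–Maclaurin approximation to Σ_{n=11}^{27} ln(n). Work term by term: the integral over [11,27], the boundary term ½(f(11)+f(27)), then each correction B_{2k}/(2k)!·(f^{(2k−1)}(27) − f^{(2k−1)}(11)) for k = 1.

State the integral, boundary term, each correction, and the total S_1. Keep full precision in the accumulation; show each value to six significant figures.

The integral term ∫_11^27 ln(x) dx = 46.6107.
½[f(11) + f(27)] = ½[2.39790 + 3.29584] = 2.84687.
So far: 49.4576.
Correction k=1: B_{2}/2! · (f^{(1)}(27) − f^{(1)}(11)) = 1/12 · (0.0370370 − 0.0909091) = -0.00448934.

S_1 ≈ 49.4531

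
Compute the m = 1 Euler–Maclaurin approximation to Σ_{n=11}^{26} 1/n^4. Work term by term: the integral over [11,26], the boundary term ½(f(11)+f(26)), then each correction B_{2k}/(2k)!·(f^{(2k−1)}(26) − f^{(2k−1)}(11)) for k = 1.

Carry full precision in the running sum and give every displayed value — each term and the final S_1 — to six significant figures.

∫_11^26 1/x^4 dx evaluates to 0.000231473.
Boundary: ½(f(11) + f(26)) = ½(6.83013e-05 + 2.18830e-06) = 3.52448e-05.
Running total after boundary: 0.000266718.
k=1: B_{2}/(2)! × [f^{(1)}(26) − f^{(1)}(11)] = 1/12 × (-3.36661e-07 − (-2.48369e-05)) = 2.04168e-06.

S_1 ≈ 0.000268760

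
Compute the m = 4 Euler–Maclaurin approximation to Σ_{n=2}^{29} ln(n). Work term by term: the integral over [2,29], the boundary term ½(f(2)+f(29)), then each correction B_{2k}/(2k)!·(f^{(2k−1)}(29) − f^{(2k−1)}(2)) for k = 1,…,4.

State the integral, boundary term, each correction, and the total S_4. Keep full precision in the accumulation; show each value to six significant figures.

S_4 ≈ 71.2570

The integral term ∫_2^29 ln(x) dx = 69.2653.
Boundary: ½(f(2) + f(29)) = ½(0.693147 + 3.36730) = 2.03022.
So far: 71.2955.
Correction k=1: B_{2}/2! · (f^{(1)}(29) − f^{(1)}(2)) = 1/12 · (0.0344828 − 0.500000) = -0.0387931.
After k=1: 71.2567.
Correction k=2: B_{4}/4! · (f^{(3)}(29) − f^{(3)}(2)) = −1/720 · (8.20042e-05 − 0.250000) = 0.000347108.
After k=2: 71.2571.
Correction k=3: B_{6}/6! · (f^{(5)}(29) − f^{(5)}(2)) = 1/30240 · (1.17010e-06 − 0.750000) = -2.48015e-05.
After k=3: 71.2570.
Correction k=4: B_{8}/8! · (f^{(7)}(29) − f^{(7)}(2)) = −1/1209600 · (4.17394e-08 − 5.62500) = 4.65030e-06.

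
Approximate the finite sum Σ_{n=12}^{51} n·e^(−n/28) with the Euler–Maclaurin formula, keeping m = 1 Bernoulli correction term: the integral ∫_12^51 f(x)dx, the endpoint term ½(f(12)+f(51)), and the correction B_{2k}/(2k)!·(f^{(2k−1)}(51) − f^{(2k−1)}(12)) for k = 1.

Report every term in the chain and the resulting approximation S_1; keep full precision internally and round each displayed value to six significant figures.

The integral term ∫_12^51 x·e^(−x/28) dx = 371.722.
½[f(12) + f(51)] = ½[7.81727 + 8.25152] = 8.03439.
Integral + boundary = 379.757.
Correction k=1: B_{2}/2! · (f^{(1)}(51) − f^{(1)}(12)) = 1/12 · (-0.132903 − 0.372251) = -0.0420961.

S_1 ≈ 379.715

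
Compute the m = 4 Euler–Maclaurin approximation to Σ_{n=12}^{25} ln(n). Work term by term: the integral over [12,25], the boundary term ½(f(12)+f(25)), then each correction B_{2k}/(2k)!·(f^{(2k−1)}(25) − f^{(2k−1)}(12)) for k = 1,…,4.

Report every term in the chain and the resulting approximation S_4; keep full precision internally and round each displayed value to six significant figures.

S_4 ≈ 40.5013

∫_12^25 ln(x) dx evaluates to 37.6530.
Boundary: ½(f(12) + f(25)) = ½(2.48491 + 3.21888) = 2.85189.
So far: 40.5049.
Correction k=1: B_{2}/2! · (f^{(1)}(25) − f^{(1)}(12)) = 1/12 · (0.0400000 − 0.0833333) = -0.00361111.
Partial sum through k=1: 40.5013.
Correction k=2: B_{4}/4! · (f^{(3)}(25) − f^{(3)}(12)) = −1/720 · (0.000128000 − 0.00115741) = 1.42973e-06.
Partial sum through k=2: 40.5013.
Correction k=3: B_{6}/6! · (f^{(5)}(25) − f^{(5)}(12)) = 1/30240 · (2.45760e-06 − 9.64506e-05) = -3.10823e-09.
Partial sum through k=3: 40.5013.
Correction k=4: B_{8}/8! · (f^{(7)}(25) − f^{(7)}(12)) = −1/1209600 · (1.17965e-07 − 2.00939e-05) = 1.65145e-11.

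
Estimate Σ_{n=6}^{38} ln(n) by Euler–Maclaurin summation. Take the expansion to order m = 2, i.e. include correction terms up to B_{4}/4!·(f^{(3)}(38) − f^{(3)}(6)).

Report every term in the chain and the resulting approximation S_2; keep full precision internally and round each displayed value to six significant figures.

S_2 ≈ 98.1807

The integral term ∫_6^38 ln(x) dx = 95.4777.
Endpoint term: (f(6) + f(38))/2 = (1.79176 + 3.63759)/2 = 2.71467.
Running total after boundary: 98.1924.
Correction k=1: B_{2}/2! · (f^{(1)}(38) − f^{(1)}(6)) = 1/12 · (0.0263158 − 0.166667) = -0.0116959.
Running total after k=1: 98.1807.
Correction k=2: B_{4}/4! · (f^{(3)}(38) − f^{(3)}(6)) = −1/720 · (3.64485e-05 − 0.00925926) = 1.28095e-05.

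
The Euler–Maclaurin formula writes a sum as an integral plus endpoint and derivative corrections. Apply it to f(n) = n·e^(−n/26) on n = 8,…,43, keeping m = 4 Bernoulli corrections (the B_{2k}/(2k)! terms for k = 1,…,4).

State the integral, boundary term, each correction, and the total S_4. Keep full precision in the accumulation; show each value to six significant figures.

∫_8^43 x·e^(−x/26) dx evaluates to 306.650.
Boundary: ½(f(8) + f(43)) = ½(5.88113 + 8.22644) = 7.05379.
Running total after boundary: 313.704.
Correction k=1: B_{2}/2! · (f^{(1)}(43) − f^{(1)}(8)) = 1/12 · (-0.125089 − 0.508944) = -0.0528361.
Running total after k=1: 313.651.
Correction k=2: B_{4}/4! · (f^{(3)}(43) − f^{(3)}(8)) = −1/720 · (0.000380971 − 0.00292785) = 3.53733e-06.
Running total after k=2: 313.651.
Correction k=3: B_{6}/6! · (f^{(5)}(43) − f^{(5)}(8)) = 1/30240 · (1.40086e-06 − 7.54856e-06) = -2.03297e-10.
Running total after k=3: 313.651.
Correction k=4: B_{8}/8! · (f^{(7)}(43) − f^{(7)}(8)) = −1/1209600 · (3.31089e-09 − 1.59260e-08) = 1.04292e-14.

S_4 ≈ 313.651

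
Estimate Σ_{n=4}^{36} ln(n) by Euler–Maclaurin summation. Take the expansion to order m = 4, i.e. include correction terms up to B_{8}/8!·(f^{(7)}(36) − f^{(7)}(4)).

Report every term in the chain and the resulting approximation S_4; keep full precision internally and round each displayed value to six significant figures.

S_4 ≈ 93.9279

Integral: ∫_4^36 ln(x) dx = 91.4615.
Endpoint term: (f(4) + f(36))/2 = (1.38629 + 3.58352)/2 = 2.48491.
Running total after boundary: 93.9464.
k=1: B_{2}/(2)! × [f^{(1)}(36) − f^{(1)}(4)] = 1/12 × (0.0277778 − 0.250000) = -0.0185185.
After k=1: 93.9279.
k=2: B_{4}/(4)! × [f^{(3)}(36) − f^{(3)}(4)] = −1/720 × (4.28669e-05 − 0.0312500) = 4.33432e-05.
After k=2: 93.9279.
k=3: B_{6}/(6)! × [f^{(5)}(36) − f^{(5)}(4)] = 1/30240 × (3.96916e-07 − 0.0234375) = -7.75036e-07.
After k=3: 93.9279.
k=4: B_{8}/(8)! × [f^{(7)}(36) − f^{(7)}(4)] = −1/1209600 × (9.18787e-09 − 0.0439453) = 3.63304e-08.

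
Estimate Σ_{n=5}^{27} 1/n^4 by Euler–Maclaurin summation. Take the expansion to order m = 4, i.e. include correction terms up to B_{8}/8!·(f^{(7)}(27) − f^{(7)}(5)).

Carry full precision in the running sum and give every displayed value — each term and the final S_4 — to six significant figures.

S_4 ≈ 0.00355529

Integral: ∫_5^27 1/x^4 dx = 0.00264973.
Endpoint term: (f(5) + f(27))/2 = (0.00160000 + 1.88168e-06)/2 = 0.000800941.
Running total after boundary: 0.00345067.
k=1: B_{2}/(2)! × [f^{(1)}(27) − f^{(1)}(5)] = 1/12 × (-2.78767e-07 − (-0.00128000)) = 0.000106643.
Partial sum through k=1: 0.00355732.
k=2: B_{4}/(4)! × [f^{(3)}(27) − f^{(3)}(5)] = −1/720 × (-1.14719e-08 − (-0.00153600)) = -2.13332e-06.
Partial sum through k=2: 0.00355518.
k=3: B_{6}/(6)! × [f^{(5)}(27) − f^{(5)}(5)] = 1/30240 × (-8.81242e-10 − (-0.00344064)) = 1.13778e-07.
Partial sum through k=3: 0.00355530.
k=4: B_{8}/(8)! × [f^{(7)}(27) − f^{(7)}(5)] = −1/1209600 × (-1.08795e-10 − (-0.0123863)) = -1.02400e-08.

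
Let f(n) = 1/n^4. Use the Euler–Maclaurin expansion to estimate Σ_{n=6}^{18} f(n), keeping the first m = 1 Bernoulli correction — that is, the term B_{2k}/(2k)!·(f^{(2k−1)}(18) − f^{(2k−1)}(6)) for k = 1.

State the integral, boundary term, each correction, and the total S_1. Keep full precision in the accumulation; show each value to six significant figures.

The integral term ∫_6^18 1/x^4 dx = 0.00148605.
½[f(6) + f(18)] = ½[0.000771605 + 9.52599e-06] = 0.000390565.
Integral + boundary = 0.00187662.
k=1: B_{2}/(2)! × [f^{(1)}(18) − f^{(1)}(6)] = 1/12 × (-2.11689e-06 − (-0.000514403)) = 4.26905e-05.

S_1 ≈ 0.00191931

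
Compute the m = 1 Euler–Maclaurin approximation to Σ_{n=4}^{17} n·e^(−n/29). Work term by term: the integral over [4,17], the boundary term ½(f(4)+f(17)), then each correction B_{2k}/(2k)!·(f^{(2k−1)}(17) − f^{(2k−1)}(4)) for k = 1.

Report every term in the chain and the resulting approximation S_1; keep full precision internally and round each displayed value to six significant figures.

The integral term ∫_4^17 x·e^(−x/29) dx = 91.4161.
Boundary: ½(f(4) + f(17)) = ½(3.48464 + 9.45938) = 6.47201.
Integral + boundary = 97.8881.
Order-1 term: 1/12 · (0.230249 − 0.750999) = -0.0433959.

S_1 ≈ 97.8447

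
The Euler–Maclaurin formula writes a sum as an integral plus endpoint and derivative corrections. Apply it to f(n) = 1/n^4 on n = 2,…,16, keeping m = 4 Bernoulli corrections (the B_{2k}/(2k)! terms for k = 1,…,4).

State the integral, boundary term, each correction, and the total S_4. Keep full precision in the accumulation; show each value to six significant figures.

S_4 ≈ 0.0821471

∫_2^16 1/x^4 dx evaluates to 0.0415853.
Boundary: ½(f(2) + f(16)) = ½(0.0625000 + 1.52588e-05) = 0.0312576.
So far: 0.0728429.
Correction k=1: B_{2}/2! · (f^{(1)}(16) − f^{(1)}(2)) = 1/12 · (-3.81470e-06 − (-0.125000)) = 0.0104163.
Partial sum through k=1: 0.0832593.
Correction k=2: B_{4}/4! · (f^{(3)}(16) − f^{(3)}(2)) = −1/720 · (-4.47035e-07 − (-0.937500)) = -0.00130208.
Partial sum through k=2: 0.0819572.
Correction k=3: B_{6}/6! · (f^{(5)}(16) − f^{(5)}(2)) = 1/30240 · (-9.77889e-08 − (-13.1250)) = 0.000434028.
Partial sum through k=3: 0.0823912.
Correction k=4: B_{8}/8! · (f^{(7)}(16) − f^{(7)}(2)) = −1/1209600 · (-3.43789e-08 − (-295.312)) = -0.000244141.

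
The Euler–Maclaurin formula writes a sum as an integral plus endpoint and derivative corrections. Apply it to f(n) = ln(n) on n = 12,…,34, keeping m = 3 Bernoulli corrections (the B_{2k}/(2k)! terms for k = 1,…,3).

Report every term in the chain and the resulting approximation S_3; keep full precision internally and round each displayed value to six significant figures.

S_3 ≈ 71.0785

The integral term ∫_12^34 ln(x) dx = 68.0774.
Endpoint term: (f(12) + f(34))/2 = (2.48491 + 3.52636)/2 = 3.00563.
Running total after boundary: 71.0830.
Correction k=1: B_{2}/2! · (f^{(1)}(34) − f^{(1)}(12)) = 1/12 · (0.0294118 − 0.0833333) = -0.00449346.
After k=1: 71.0785.
Correction k=2: B_{4}/4! · (f^{(3)}(34) − f^{(3)}(12)) = −1/720 · (5.08854e-05 − 0.00115741) = 1.53684e-06.
After k=2: 71.0785.
Correction k=3: B_{6}/6! · (f^{(5)}(34) − f^{(5)}(12)) = 1/30240 · (5.28222e-07 − 9.64506e-05) = -3.17204e-09.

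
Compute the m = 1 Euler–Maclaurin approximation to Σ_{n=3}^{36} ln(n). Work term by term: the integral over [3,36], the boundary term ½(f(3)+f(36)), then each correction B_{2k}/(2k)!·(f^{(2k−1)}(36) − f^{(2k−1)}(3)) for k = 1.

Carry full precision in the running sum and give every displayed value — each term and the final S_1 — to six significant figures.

S_1 ≈ 95.0264

Integral: ∫_3^36 ln(x) dx = 92.7108.
Boundary: ½(f(3) + f(36)) = ½(1.09861 + 3.58352) = 2.34107.
So far: 95.0519.
k=1: B_{2}/(2)! × [f^{(1)}(36) − f^{(1)}(3)] = 1/12 × (0.0277778 − 0.333333) = -0.0254630.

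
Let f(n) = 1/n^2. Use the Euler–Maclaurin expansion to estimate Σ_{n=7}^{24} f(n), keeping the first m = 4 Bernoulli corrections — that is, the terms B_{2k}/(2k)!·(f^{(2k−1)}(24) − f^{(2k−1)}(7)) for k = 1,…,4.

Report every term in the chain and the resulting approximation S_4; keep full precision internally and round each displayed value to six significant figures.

Integral: ∫_7^24 1/x^2 dx = 0.101190.
Endpoint term: (f(7) + f(24))/2 = (0.0204082 + 0.00173611)/2 = 0.0110721.
Integral + boundary = 0.112263.
Correction k=1: B_{2}/2! · (f^{(1)}(24) − f^{(1)}(7)) = 1/12 · (-0.000144676 − (-0.00583090)) = 0.000473852.
Partial sum through k=1: 0.112736.
Correction k=2: B_{4}/4! · (f^{(3)}(24) − f^{(3)}(7)) = −1/720 · (-3.01408e-06 − (-0.00142798)) = -1.97911e-06.
Partial sum through k=2: 0.112734.
Correction k=3: B_{6}/6! · (f^{(5)}(24) − f^{(5)}(7)) = 1/30240 · (-1.56983e-07 − (-0.000874271)) = 2.89059e-08.
Partial sum through k=3: 0.112735.
Correction k=4: B_{8}/8! · (f^{(7)}(24) − f^{(7)}(7)) = −1/1209600 · (-1.52623e-08 − (-0.000999167)) = -8.26018e-10.

S_4 ≈ 0.112735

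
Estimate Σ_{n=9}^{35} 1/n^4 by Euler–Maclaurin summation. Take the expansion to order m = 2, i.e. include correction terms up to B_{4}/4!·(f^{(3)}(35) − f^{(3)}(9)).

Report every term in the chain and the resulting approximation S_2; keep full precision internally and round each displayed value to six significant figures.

∫_9^35 1/x^4 dx evaluates to 0.000449473.
Endpoint term: (f(9) + f(35))/2 = (0.000152416 + 6.66389e-07)/2 = 7.65411e-05.
So far: 0.000526014.
Order-1 term: 1/12 · (-7.61587e-08 − (-6.77404e-05)) = 5.63868e-06.
After k=1: 0.000531653.
Order-2 term: −1/720 · (-1.86511e-09 − (-2.50890e-05)) = -3.48433e-08.

S_2 ≈ 0.000531618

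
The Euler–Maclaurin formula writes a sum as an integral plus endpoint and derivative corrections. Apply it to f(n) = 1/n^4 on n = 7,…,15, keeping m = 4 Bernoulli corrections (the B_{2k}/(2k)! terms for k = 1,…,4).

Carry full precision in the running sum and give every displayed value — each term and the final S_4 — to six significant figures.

S_4 ≈ 0.00111037

∫_7^15 1/x^4 dx evaluates to 0.000873052.
½[f(7) + f(15)] = ½[0.000416493 + 1.97531e-05] = 0.000218123.
Running total after boundary: 0.00109117.
k=1: B_{2}/(2)! × [f^{(1)}(15) − f^{(1)}(7)] = 1/12 × (-5.26749e-06 − (-0.000237996)) = 1.93940e-05.
After k=1: 0.00111057.
k=2: B_{4}/(4)! × [f^{(3)}(15) − f^{(3)}(7)] = −1/720 × (-7.02332e-07 − (-0.000145712)) = -2.01402e-07.
After k=2: 0.00111037.
k=3: B_{6}/(6)! × [f^{(5)}(15) − f^{(5)}(7)] = 1/30240 × (-1.74803e-07 − (-0.000166528)) = 5.50109e-09.
After k=3: 0.00111037.
k=4: B_{8}/(8)! × [f^{(7)}(15) − f^{(7)}(7)] = −1/1209600 × (-6.99210e-08 − (-0.000305868)) = -2.52809e-10.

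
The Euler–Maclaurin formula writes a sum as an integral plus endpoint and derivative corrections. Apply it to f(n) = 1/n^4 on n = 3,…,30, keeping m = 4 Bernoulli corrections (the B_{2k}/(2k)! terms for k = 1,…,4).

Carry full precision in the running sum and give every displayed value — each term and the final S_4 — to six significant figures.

S_4 ≈ 0.0198108

The integral term ∫_3^30 1/x^4 dx = 0.0123333.
½[f(3) + f(30)] = ½[0.0123457 + 1.23457e-06] = 0.00617346.
Integral + boundary = 0.0185068.
Correction k=1: B_{2}/2! · (f^{(1)}(30) − f^{(1)}(3)) = 1/12 · (-1.64609e-07 − (-0.0164609)) = 0.00137173.
After k=1: 0.0198785.
Correction k=2: B_{4}/4! · (f^{(3)}(30) − f^{(3)}(3)) = −1/720 · (-5.48697e-09 − (-0.0548697)) = -7.62079e-05.
After k=2: 0.0198023.
Correction k=3: B_{6}/6! · (f^{(5)}(30) − f^{(5)}(3)) = 1/30240 · (-3.41411e-10 − (-0.341411)) = 1.12901e-05.
After k=3: 0.0198136.
Correction k=4: B_{8}/8! · (f^{(7)}(30) − f^{(7)}(3)) = −1/1209600 · (-3.41411e-11 − (-3.41411)) = -2.82251e-06.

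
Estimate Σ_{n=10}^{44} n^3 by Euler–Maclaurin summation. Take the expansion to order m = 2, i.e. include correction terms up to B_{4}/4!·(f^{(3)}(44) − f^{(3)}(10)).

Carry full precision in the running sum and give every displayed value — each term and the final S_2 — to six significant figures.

S_2 ≈ 978075

Integral: ∫_10^44 x^3 dx = 934524.
Boundary: ½(f(10) + f(44)) = ½(1000.00 + 85184.0) = 43092.0.
Running total after boundary: 977616.
Order-1 term: 1/12 · (5808.00 − 300.000) = 459.000.
Running total after k=1: 978075.
Order-2 term: −1/720 · (6.00000 − 6.00000) = 0.00000.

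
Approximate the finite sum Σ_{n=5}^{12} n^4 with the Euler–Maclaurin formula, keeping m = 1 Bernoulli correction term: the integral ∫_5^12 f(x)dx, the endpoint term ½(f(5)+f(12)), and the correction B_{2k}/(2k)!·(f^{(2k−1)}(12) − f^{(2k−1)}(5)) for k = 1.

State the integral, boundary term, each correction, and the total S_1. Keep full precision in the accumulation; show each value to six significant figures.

S_1 ≈ 60356.2

Integral: ∫_5^12 x^4 dx = 49141.4.
½[f(5) + f(12)] = ½[625.000 + 20736.0] = 10680.5.
So far: 59821.9.
Order-1 term: 1/12 · (6912.00 − 500.000) = 534.333.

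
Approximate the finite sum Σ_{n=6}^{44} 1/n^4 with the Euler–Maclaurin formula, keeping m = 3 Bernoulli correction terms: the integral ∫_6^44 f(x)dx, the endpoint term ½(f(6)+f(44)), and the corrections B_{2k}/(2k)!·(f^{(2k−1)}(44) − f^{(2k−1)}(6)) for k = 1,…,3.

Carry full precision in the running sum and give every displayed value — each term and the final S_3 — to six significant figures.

The integral term ∫_6^44 1/x^4 dx = 0.00153930.
Boundary: ½(f(6) + f(44)) = ½(0.000771605 + 2.66802e-07) = 0.000385936.
So far: 0.00192523.
Order-1 term: 1/12 · (-2.42547e-08 − (-0.000514403)) = 4.28649e-05.
Running total after k=1: 0.00196810.
Order-2 term: −1/720 · (-3.75848e-10 − (-0.000428669)) = -5.95374e-07.
Running total after k=2: 0.00196750.
Order-3 term: 1/30240 · (-1.08716e-11 − (-0.000666819)) = 2.20509e-08.

S_3 ≈ 0.00196752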